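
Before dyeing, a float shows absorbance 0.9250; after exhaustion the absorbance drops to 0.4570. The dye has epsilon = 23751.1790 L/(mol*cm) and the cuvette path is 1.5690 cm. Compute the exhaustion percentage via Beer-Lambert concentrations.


c_initial = A_i / (epsilon * l) = 0.9250 / (23751.1790 * 1.5690) = 2.4822e-05 mol/L
c_final = A_f / (epsilon * l) = 0.4570 / (23751.1790 * 1.5690) = 1.2263e-05 mol/L
Exhaustion = (c_initial - c_final) / c_initial * 100 = (2.4822e-05 - 1.2263e-05) / 2.4822e-05 * 100 = 50.5946 %


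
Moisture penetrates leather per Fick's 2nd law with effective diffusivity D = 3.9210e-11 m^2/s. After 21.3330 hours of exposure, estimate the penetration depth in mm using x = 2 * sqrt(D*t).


t = 21.3330 hr * 3600 = 76798.8000 s
D * t = 3.9210e-11 * 76798.8000 = 3.0113e-06
x = 2 * sqrt(D*t) = 2 * sqrt(3.0113e-06) = 0.00347061 m = 3.4706 mm


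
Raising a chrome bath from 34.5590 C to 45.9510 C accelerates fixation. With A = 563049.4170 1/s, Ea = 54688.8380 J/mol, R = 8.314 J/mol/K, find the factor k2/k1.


T1 = 34.5590 + 273.15 = 307.7090 K; T2 = 45.9510 + 273.15 = 319.1010 K
k1 = A * exp(-Ea/(R*T1)) = 563049.4170 * exp(-54688.8380/(8.314*307.7090)) = 2.9282e-04 1/s
k2 = A * exp(-Ea/(R*T2)) = 563049.4170 * exp(-54688.8380/(8.314*319.1010)) = 6.2811e-04 1/s
k2/k1 = 6.2811e-04 / 2.9282e-04 = 2.1451


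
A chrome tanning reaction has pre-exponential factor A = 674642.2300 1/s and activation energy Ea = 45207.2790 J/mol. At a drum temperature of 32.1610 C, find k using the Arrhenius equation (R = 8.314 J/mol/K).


T_K = T_C + 273.15 = 32.1610 + 273.15 = 305.3110 K
exponent = -Ea / (R * T_K) = -45207.2790 / (8.314 * 305.3110) = -17.8097
k = A * exp(exponent) = 674642.2300 * exp(-17.8097) = 0.0124289 1/s


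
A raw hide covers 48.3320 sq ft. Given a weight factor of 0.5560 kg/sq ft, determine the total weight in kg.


Formula: Weight = area * weight_per_sqft
Substituting: Weight = 48.3320 * 0.5560
Result: 26.8726 kg


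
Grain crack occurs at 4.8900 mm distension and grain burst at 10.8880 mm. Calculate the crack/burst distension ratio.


Formula: Ratio = crack / burst
Substituting: Ratio = 4.8900 / 10.8880
Result: 0.4491


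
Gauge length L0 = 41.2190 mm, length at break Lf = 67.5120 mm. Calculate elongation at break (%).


Formula: Elongation = (Lf - L0) / L0 * 100
Substituting: Elongation = (67.5120 - 41.2190) / 41.2190 * 100
Result: 63.7885 %


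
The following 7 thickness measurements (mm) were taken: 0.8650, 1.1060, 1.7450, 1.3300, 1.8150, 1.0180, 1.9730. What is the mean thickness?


Formula: Average = sum / n
Substituting: Average = 9.8520 / 7
Result: 1.4074 mm


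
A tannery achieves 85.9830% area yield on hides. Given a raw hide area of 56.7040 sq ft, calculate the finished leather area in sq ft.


Formula: finished = raw * yield / 100
Substituting: finished = 56.7040 * 85.9830 / 100
Result: 48.7558 sq ft


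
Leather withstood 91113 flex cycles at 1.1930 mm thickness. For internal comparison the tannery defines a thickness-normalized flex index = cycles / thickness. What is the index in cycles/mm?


Formula: Index = cycles / thickness
Substituting: Index = 91113 / 1.1930
Result: 76373.0092 cycles/mm


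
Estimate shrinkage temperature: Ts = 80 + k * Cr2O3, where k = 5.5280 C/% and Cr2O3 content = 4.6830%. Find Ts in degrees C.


Formula: Ts = 80 + k * Cr2O3
Substituting: Ts = 80 + 5.5280 * 4.6830
Result: 105.8876 C


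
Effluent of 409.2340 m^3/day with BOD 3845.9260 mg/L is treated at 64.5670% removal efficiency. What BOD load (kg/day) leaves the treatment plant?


Load_in = volume * conc / 1000 = 409.2340 * 3845.9260 / 1000 = 1573.8837 kg/day
Removed = Load_in * eff / 100 = 1573.8837 * 64.5670 / 100 = 1016.2095 kg/day
Load_out = Load_in - Removed = 1573.8837 - 1016.2095 = 557.6742 kg/day


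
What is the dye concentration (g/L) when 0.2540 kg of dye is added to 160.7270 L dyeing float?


Formula: Conc = dye_mass(kg) / volume(L) * 1000
Substituting: Conc = 0.2540 / 160.7270 * 1000
Result: 1.5803 g/L


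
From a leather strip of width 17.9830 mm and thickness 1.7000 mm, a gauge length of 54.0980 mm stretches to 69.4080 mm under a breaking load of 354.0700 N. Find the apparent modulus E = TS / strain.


TS = F / (w * t) = 354.0700 / (17.9830 * 1.7000) = 11.5819 N/mm^2
strain = (Lf - L0) / L0 = (69.4080 - 54.0980) / 54.0980 = 0.2830
E = TS / strain = 11.5819 / 0.2830 = 40.9246 N/mm^2


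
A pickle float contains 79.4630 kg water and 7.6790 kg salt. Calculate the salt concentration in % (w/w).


Formula: Conc = salt / (water + salt) * 100
Substituting: Conc = 7.6790 / (79.4630 + 7.6790) * 100
Result: 8.8121 %


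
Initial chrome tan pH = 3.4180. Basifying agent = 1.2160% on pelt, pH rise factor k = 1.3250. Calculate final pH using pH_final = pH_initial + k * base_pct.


Formula: pH_final = pH_initial + k * base_pct
Substituting: pH_final = 3.4180 + 1.3250 * 1.2160
Result: 5.0292


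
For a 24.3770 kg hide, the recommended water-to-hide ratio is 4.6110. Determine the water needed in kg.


Formula: Water = hide_weight * ratio
Substituting: Water = 24.3770 * 4.6110
Result: 112.4023 kg


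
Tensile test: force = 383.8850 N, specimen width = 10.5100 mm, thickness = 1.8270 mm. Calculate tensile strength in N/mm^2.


Formula: TS = force / (width * thickness)
Substituting: TS = 383.8850 / (10.5100 * 1.8270)
Result: 19.9922 N/mm^2


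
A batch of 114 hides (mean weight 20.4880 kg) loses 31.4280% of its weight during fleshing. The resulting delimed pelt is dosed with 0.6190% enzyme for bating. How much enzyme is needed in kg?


Total_raw = N * avg_wt = 114 * 20.4880 = 2335.6320 kg
Substrate = Total_raw * (1 - loss/100) = 2335.6320 * (1 - 31.4280/100) = 1601.5896 kg
Enzyme = Substrate * pct / 100 = 1601.5896 * 0.6190 / 100 = 9.9138 kg


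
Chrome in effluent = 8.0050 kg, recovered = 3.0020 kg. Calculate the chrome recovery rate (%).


Formula: Recovery = recovered / input * 100
Substituting: Recovery = 3.0020 / 8.0050 * 100
Result: 37.5016 %


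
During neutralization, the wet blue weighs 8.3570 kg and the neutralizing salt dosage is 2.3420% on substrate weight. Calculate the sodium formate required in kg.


Formula: Neutralizer = substrate * pct / 100
Substituting: Neutralizer = 8.3570 * 2.3420 / 100
Result: 0.1957 kg


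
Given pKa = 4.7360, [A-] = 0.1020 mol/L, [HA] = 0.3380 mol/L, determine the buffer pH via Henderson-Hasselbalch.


ratio = [A-] / [HA] = 0.1020 / 0.3380 = 0.3018
log10(ratio) = -0.5203
pH = pKa + log10(ratio) = 4.7360 - 0.5203 = 4.2157


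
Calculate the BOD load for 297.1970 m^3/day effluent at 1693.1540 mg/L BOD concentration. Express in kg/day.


Formula: BOD_load = volume * conc / 1000
Substituting: BOD_load = 297.1970 * 1693.1540 / 1000
Result: 503.2003 kg/day


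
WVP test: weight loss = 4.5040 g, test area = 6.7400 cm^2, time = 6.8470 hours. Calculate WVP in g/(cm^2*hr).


Formula: WVP = loss / (area * time)
Substituting: WVP = 4.5040 / (6.7400 * 6.8470)
Result: 0.0975974 g/(cm^2*hr)


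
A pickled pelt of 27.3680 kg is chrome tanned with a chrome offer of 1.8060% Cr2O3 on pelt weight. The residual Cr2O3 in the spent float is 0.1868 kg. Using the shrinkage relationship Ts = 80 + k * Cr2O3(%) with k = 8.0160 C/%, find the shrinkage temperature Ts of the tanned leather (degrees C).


Offered = pelt * offer_pct / 100 = 27.3680 * 1.8060 / 100 = 0.4943 kg
Uptake = offered - residual = 0.4943 - 0.1868 = 0.3075 kg
Cr2O3% on pelt = uptake / pelt * 100 = 0.3075 / 27.3680 * 100 = 1.1235 %
Ts = 80 + k * Cr2O3% = 80 + 8.0160 * 1.1235 = 89.0056 C


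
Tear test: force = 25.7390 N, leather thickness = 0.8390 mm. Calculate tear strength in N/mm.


Formula: Tear strength = force / thickness
Substituting: Tear strength = 25.7390 / 0.8390
Result: 30.6782 N/mm


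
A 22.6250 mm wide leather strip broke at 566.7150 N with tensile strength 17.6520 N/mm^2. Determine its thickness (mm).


Formula: t = F / (TS * w)
Substituting: t = 566.7150 / (17.6520 * 22.6250)
Result: 1.4190 mm


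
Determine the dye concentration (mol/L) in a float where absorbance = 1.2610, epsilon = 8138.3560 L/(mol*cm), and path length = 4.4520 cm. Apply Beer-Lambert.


Formula: c = A / (epsilon * l)
Substituting: c = 1.2610 / (8138.3560 * 4.4520)
Result: 3.4804e-05 mol/L


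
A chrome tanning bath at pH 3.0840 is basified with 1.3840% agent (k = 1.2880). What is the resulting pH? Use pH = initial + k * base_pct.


Formula: pH_final = pH_initial + k * base_pct
Substituting: pH_final = 3.0840 + 1.2880 * 1.3840
Result: 4.8666


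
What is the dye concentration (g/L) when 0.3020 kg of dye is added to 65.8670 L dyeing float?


Formula: Conc = dye_mass(kg) / volume(L) * 1000
Substituting: Conc = 0.3020 / 65.8670 * 1000
Result: 4.5850 g/L


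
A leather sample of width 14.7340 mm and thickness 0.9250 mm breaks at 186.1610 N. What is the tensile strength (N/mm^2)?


Formula: TS = force / (width * thickness)
Substituting: TS = 186.1610 / (14.7340 * 0.9250)
Result: 13.6592 N/mm^2


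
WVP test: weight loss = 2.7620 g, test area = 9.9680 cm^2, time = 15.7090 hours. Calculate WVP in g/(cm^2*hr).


Formula: WVP = loss / (area * time)
Substituting: WVP = 2.7620 / (9.9680 * 15.7090)
Result: 0.0176387 g/(cm^2*hr)


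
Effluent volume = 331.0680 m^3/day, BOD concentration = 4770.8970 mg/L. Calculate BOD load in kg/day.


Formula: BOD_load = volume * conc / 1000
Substituting: BOD_load = 331.0680 * 4770.8970 / 1000
Result: 1579.4913 kg/day


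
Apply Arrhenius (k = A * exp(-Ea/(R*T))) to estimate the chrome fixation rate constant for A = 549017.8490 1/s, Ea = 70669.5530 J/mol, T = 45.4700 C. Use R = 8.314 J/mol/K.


T_K = T_C + 273.15 = 45.4700 + 273.15 = 318.6200 K
exponent = -Ea / (R * T_K) = -70669.5530 / (8.314 * 318.6200) = -26.6778
k = A * exp(exponent) = 549017.8490 * exp(-26.6778) = 1.4242e-06 1/s


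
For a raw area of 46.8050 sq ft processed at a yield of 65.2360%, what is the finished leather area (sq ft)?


Formula: finished = raw * yield / 100
Substituting: finished = 46.8050 * 65.2360 / 100
Result: 30.5337 sq ft


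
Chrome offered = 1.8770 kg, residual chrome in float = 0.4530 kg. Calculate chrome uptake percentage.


Formula: Uptake = (offered - residual) / offered * 100
Substituting: Uptake = (1.8770 - 0.4530) / 1.8770 * 100
Result: 75.8657 %


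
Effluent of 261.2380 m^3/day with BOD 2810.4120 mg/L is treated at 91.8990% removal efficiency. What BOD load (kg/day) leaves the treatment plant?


Load_in = volume * conc / 1000 = 261.2380 * 2810.4120 / 1000 = 734.1864 kg/day
Removed = Load_in * eff / 100 = 734.1864 * 91.8990 / 100 = 674.7100 kg/day
Load_out = Load_in - Removed = 734.1864 - 674.7100 = 59.4764 kg/day


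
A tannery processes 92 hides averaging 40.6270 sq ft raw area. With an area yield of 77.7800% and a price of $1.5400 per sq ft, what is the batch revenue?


Raw_total = N * avg_area = 92 * 40.6270 = 3737.6840 sq ft
Finished = Raw_total * yield / 100 = 3737.6840 * 77.7800 / 100 = 2907.1706 sq ft
Value = Finished * price = 2907.1706 * 1.5400 = 4477.0427 $


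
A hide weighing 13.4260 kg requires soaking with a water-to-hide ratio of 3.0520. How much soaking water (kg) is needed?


Formula: Water = hide_weight * ratio
Substituting: Water = 13.4260 * 3.0520
Result: 40.9762 kg


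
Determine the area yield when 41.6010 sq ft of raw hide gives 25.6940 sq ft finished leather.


Formula: Yield = finished / raw * 100
Substituting: Yield = 25.6940 / 41.6010 * 100
Result: 61.7629 %


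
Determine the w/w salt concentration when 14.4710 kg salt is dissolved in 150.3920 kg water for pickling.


Formula: Conc = salt / (water + salt) * 100
Substituting: Conc = 14.4710 / (150.3920 + 14.4710) * 100
Result: 8.7776 %


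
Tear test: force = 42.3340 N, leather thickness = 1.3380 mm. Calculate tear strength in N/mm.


Formula: Tear strength = force / thickness
Substituting: Tear strength = 42.3340 / 1.3380
Result: 31.6398 N/mm


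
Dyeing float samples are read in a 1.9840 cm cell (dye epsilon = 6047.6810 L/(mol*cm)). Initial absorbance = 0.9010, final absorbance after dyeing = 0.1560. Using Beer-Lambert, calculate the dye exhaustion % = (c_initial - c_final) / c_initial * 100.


c_initial = A_i / (epsilon * l) = 0.9010 / (6047.6810 * 1.9840) = 7.5092e-05 mol/L
c_final = A_f / (epsilon * l) = 0.1560 / (6047.6810 * 1.9840) = 1.3002e-05 mol/L
Exhaustion = (c_initial - c_final) / c_initial * 100 = (7.5092e-05 - 1.3002e-05) / 7.5092e-05 * 100 = 82.6859 %


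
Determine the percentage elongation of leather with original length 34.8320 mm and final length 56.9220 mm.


Formula: Elongation = (Lf - L0) / L0 * 100
Substituting: Elongation = (56.9220 - 34.8320) / 34.8320 * 100
Result: 63.4187 %


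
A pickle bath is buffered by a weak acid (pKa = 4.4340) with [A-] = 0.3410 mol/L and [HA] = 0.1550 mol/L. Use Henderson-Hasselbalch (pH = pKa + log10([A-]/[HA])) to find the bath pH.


ratio = [A-] / [HA] = 0.3410 / 0.1550 = 2.2000
log10(ratio) = 0.3424
pH = pKa + log10(ratio) = 4.4340 + 0.3424 = 4.7764


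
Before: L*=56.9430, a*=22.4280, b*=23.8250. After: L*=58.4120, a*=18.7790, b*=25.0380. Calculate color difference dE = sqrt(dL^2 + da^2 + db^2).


dL = 1.4690, da = -3.6490, db = 1.2130
dE = sqrt(1.4690^2 + (-3.6490)^2 + 1.2130^2) = 4.1164


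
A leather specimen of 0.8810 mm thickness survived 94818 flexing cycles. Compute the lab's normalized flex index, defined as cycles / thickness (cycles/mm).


Formula: Index = cycles / thickness
Substituting: Index = 94818 / 0.8810
Result: 107625.4257 cycles/mm


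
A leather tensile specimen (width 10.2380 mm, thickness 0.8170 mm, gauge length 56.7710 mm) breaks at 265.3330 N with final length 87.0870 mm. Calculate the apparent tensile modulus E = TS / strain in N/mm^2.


TS = F / (w * t) = 265.3330 / (10.2380 * 0.8170) = 31.7215 N/mm^2
strain = (Lf - L0) / L0 = (87.0870 - 56.7710) / 56.7710 = 0.5340
E = TS / strain = 31.7215 / 0.5340 = 59.4030 N/mm^2


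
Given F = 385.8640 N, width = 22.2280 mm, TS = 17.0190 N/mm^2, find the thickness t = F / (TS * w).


Formula: t = F / (TS * w)
Substituting: t = 385.8640 / (17.0190 * 22.2280)
Result: 1.0200 mm


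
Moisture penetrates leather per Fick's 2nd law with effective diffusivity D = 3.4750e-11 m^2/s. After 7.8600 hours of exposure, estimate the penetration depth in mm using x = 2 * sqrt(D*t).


t = 7.8600 hr * 3600 = 28296.0000 s
D * t = 3.4750e-11 * 28296.0000 = 9.8329e-07
x = 2 * sqrt(D*t) = 2 * sqrt(9.8329e-07) = 0.00198322 m = 1.9832 mm


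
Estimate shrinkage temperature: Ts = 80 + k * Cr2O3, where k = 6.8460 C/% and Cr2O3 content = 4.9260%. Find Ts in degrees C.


Formula: Ts = 80 + k * Cr2O3
Substituting: Ts = 80 + 6.8460 * 4.9260
Result: 113.7234 C


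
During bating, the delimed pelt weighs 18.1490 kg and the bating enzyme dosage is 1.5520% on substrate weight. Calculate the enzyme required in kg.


Formula: Enzyme = substrate * pct / 100
Substituting: Enzyme = 18.1490 * 1.5520 / 100
Result: 0.2817 kg


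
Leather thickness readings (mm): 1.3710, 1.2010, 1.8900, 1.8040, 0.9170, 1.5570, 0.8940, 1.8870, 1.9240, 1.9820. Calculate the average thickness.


Formula: Average = sum / n
Substituting: Average = 15.4270 / 10
Result: 1.5427 mm


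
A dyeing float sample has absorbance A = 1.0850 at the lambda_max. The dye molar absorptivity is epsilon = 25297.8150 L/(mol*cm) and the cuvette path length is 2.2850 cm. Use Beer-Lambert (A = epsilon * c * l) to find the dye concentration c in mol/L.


Formula: c = A / (epsilon * l)
Substituting: c = 1.0850 / (25297.8150 * 2.2850)
Result: 1.8770e-05 mol/L


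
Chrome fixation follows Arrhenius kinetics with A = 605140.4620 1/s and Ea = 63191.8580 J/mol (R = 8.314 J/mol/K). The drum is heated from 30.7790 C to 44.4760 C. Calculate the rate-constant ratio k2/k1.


T1 = 30.7790 + 273.15 = 303.9290 K; T2 = 44.4760 + 273.15 = 317.6260 K
k1 = A * exp(-Ea/(R*T1)) = 605140.4620 * exp(-63191.8580/(8.314*303.9290)) = 8.3372e-06 1/s
k2 = A * exp(-Ea/(R*T2)) = 605140.4620 * exp(-63191.8580/(8.314*317.6260)) = 2.4512e-05 1/s
k2/k1 = 2.4512e-05 / 8.3372e-06 = 2.9400


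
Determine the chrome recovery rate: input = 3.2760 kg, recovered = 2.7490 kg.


Formula: Recovery = recovered / input * 100
Substituting: Recovery = 2.7490 / 3.2760 * 100
Result: 83.9133 %


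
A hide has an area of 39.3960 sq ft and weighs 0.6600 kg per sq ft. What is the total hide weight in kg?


Formula: Weight = area * weight_per_sqft
Substituting: Weight = 39.3960 * 0.6600
Result: 26.0014 kg


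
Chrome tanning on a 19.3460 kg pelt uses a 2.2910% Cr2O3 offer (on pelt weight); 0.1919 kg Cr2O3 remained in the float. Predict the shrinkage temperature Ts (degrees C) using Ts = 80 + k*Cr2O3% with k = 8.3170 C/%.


Offered = pelt * offer_pct / 100 = 19.3460 * 2.2910 / 100 = 0.4432 kg
Uptake = offered - residual = 0.4432 - 0.1919 = 0.2513 kg
Cr2O3% on pelt = uptake / pelt * 100 = 0.2513 / 19.3460 * 100 = 1.2991 %
Ts = 80 + k * Cr2O3% = 80 + 8.3170 * 1.2991 = 90.8043 C


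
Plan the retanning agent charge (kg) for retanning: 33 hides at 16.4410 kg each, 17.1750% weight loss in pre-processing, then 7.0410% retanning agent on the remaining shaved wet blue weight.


Total_raw = N * avg_wt = 33 * 16.4410 = 542.5530 kg
Substrate = Total_raw * (1 - loss/100) = 542.5530 * (1 - 17.1750/100) = 449.3695 kg
Retan = Substrate * pct / 100 = 449.3695 * 7.0410 / 100 = 31.6401 kg


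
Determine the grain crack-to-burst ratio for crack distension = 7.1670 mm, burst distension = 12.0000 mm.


Formula: Ratio = crack / burst
Substituting: Ratio = 7.1670 / 12.0000
Result: 0.5972


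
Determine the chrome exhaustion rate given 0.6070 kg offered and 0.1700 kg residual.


Formula: Uptake = (offered - residual) / offered * 100
Substituting: Uptake = (0.6070 - 0.1700) / 0.6070 * 100
Result: 71.9934 %


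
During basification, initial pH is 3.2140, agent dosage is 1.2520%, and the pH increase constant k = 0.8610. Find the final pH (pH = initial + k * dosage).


Formula: pH_final = pH_initial + k * base_pct
Substituting: pH_final = 3.2140 + 0.8610 * 1.2520
Result: 4.2920


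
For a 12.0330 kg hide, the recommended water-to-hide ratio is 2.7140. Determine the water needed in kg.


Formula: Water = hide_weight * ratio
Substituting: Water = 12.0330 * 2.7140
Result: 32.6576 kg


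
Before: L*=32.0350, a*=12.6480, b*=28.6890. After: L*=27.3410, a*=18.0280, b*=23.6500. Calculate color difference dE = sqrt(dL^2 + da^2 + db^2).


dL = -4.6940, da = 5.3800, db = -5.0390
dE = sqrt((-4.6940)^2 + 5.3800^2 + (-5.0390)^2) = 8.7390


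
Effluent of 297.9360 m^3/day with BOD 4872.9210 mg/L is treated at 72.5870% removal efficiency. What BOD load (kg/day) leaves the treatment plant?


Load_in = volume * conc / 1000 = 297.9360 * 4872.9210 / 1000 = 1451.8186 kg/day
Removed = Load_in * eff / 100 = 1451.8186 * 72.5870 / 100 = 1053.8316 kg/day
Load_out = Load_in - Removed = 1451.8186 - 1053.8316 = 397.9870 kg/day


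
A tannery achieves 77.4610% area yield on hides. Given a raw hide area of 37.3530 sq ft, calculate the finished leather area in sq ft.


Formula: finished = raw * yield / 100
Substituting: finished = 37.3530 * 77.4610 / 100
Result: 28.9340 sq ft


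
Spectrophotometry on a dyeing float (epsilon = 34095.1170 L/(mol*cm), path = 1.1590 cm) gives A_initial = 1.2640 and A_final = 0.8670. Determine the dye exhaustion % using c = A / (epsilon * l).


c_initial = A_i / (epsilon * l) = 1.2640 / (34095.1170 * 1.1590) = 3.1987e-05 mol/L
c_final = A_f / (epsilon * l) = 0.8670 / (34095.1170 * 1.1590) = 2.1940e-05 mol/L
Exhaustion = (c_initial - c_final) / c_initial * 100 = (3.1987e-05 - 2.1940e-05) / 3.1987e-05 * 100 = 31.4082 %


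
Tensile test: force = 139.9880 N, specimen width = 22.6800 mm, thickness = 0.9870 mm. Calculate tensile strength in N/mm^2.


Formula: TS = force / (width * thickness)
Substituting: TS = 139.9880 / (22.6800 * 0.9870)
Result: 6.2536 N/mm^2


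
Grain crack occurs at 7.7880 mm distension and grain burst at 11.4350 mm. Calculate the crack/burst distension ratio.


Formula: Ratio = crack / burst
Substituting: Ratio = 7.7880 / 11.4350
Result: 0.6811


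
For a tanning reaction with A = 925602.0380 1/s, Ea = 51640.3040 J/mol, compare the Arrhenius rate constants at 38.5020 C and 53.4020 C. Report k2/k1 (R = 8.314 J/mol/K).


T1 = 38.5020 + 273.15 = 311.6520 K; T2 = 53.4020 + 273.15 = 326.5520 K
k1 = A * exp(-Ea/(R*T1)) = 925602.0380 * exp(-51640.3040/(8.314*311.6520)) = 0.00204599 1/s
k2 = A * exp(-Ea/(R*T2)) = 925602.0380 * exp(-51640.3040/(8.314*326.5520)) = 0.00507973 1/s
k2/k1 = 0.00507973 / 0.00204599 = 2.4828


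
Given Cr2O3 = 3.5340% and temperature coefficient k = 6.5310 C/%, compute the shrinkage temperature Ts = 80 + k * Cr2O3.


Formula: Ts = 80 + k * Cr2O3
Substituting: Ts = 80 + 6.5310 * 3.5340
Result: 103.0806 C


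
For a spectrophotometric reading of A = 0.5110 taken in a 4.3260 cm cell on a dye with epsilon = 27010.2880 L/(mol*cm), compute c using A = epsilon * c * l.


Formula: c = A / (epsilon * l)
Substituting: c = 0.5110 / (27010.2880 * 4.3260)
Result: 4.3733e-06 mol/L


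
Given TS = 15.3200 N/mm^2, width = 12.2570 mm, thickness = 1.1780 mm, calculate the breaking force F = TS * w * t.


Formula: F = TS * w * t
Substituting: F = 15.3200 * 12.2570 * 1.1780
Result: 221.2016 N


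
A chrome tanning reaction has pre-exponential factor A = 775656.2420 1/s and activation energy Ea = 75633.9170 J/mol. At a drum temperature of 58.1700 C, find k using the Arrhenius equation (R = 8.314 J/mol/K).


T_K = T_C + 273.15 = 58.1700 + 273.15 = 331.3200 K
exponent = -Ea / (R * T_K) = -75633.9170 / (8.314 * 331.3200) = -27.4574
k = A * exp(exponent) = 775656.2420 * exp(-27.4574) = 9.2275e-07 1/s


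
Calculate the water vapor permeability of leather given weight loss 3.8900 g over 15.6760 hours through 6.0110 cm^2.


Formula: WVP = loss / (area * time)
Substituting: WVP = 3.8900 / (6.0110 * 15.6760)
Result: 0.0412827 g/(cm^2*hr)


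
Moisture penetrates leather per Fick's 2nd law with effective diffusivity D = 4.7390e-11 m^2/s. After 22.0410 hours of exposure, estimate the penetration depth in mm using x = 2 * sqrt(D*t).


t = 22.0410 hr * 3600 = 79347.6000 s
D * t = 4.7390e-11 * 79347.6000 = 3.7603e-06
x = 2 * sqrt(D*t) = 2 * sqrt(3.7603e-06) = 0.00387829 m = 3.8783 mm


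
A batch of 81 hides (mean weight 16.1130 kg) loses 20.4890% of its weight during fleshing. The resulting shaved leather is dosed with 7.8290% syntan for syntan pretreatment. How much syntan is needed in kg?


Total_raw = N * avg_wt = 81 * 16.1130 = 1305.1530 kg
Substrate = Total_raw * (1 - loss/100) = 1305.1530 * (1 - 20.4890/100) = 1037.7402 kg
Syntan = Substrate * pct / 100 = 1037.7402 * 7.8290 / 100 = 81.2447 kg


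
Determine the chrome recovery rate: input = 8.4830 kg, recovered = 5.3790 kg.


Formula: Recovery = recovered / input * 100
Substituting: Recovery = 5.3790 / 8.4830 * 100
Result: 63.4092 %


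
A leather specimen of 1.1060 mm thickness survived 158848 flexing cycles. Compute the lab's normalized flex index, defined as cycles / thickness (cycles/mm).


Formula: Index = cycles / thickness
Substituting: Index = 158848 / 1.1060
Result: 143623.8698 cycles/mm


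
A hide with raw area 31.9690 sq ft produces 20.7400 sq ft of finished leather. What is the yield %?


Formula: Yield = finished / raw * 100
Substituting: Yield = 20.7400 / 31.9690 * 100
Result: 64.8753 %


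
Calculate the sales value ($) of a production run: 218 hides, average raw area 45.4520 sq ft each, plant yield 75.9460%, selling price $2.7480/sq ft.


Raw_total = N * avg_area = 218 * 45.4520 = 9908.5360 sq ft
Finished = Raw_total * yield / 100 = 9908.5360 * 75.9460 / 100 = 7525.1368 sq ft
Value = Finished * price = 7525.1368 * 2.7480 = 20679.0758 $


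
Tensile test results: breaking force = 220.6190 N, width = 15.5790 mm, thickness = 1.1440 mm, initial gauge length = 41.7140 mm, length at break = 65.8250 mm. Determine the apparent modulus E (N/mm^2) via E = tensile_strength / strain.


TS = F / (w * t) = 220.6190 / (15.5790 * 1.1440) = 12.3788 N/mm^2
strain = (Lf - L0) / L0 = (65.8250 - 41.7140) / 41.7140 = 0.5780
E = TS / strain = 12.3788 / 0.5780 = 21.4163 N/mm^2


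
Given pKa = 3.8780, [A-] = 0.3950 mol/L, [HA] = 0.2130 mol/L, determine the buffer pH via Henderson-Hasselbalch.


ratio = [A-] / [HA] = 0.3950 / 0.2130 = 1.8545
log10(ratio) = 0.2682
pH = pKa + log10(ratio) = 3.8780 + 0.2682 = 4.1462


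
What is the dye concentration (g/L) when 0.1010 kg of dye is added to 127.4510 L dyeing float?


Formula: Conc = dye_mass(kg) / volume(L) * 1000
Substituting: Conc = 0.1010 / 127.4510 * 1000
Result: 0.7925 g/L


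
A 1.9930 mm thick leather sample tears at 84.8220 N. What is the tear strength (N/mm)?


Formula: Tear strength = force / thickness
Substituting: Tear strength = 84.8220 / 1.9930
Result: 42.5600 N/mm


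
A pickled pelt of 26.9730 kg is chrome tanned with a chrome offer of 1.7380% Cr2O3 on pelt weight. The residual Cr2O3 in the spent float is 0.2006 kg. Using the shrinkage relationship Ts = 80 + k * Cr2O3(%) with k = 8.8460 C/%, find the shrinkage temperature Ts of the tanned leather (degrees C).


Offered = pelt * offer_pct / 100 = 26.9730 * 1.7380 / 100 = 0.4688 kg
Uptake = offered - residual = 0.4688 - 0.2006 = 0.2682 kg
Cr2O3% on pelt = uptake / pelt * 100 = 0.2682 / 26.9730 * 100 = 0.9943 %
Ts = 80 + k * Cr2O3% = 80 + 8.8460 * 0.9943 = 88.7955 C


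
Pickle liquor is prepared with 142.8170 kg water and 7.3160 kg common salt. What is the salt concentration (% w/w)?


Formula: Conc = salt / (water + salt) * 100
Substituting: Conc = 7.3160 / (142.8170 + 7.3160) * 100
Result: 4.8730 %


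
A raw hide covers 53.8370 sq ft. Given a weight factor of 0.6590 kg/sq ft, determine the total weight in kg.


Formula: Weight = area * weight_per_sqft
Substituting: Weight = 53.8370 * 0.6590
Result: 35.4786 kg


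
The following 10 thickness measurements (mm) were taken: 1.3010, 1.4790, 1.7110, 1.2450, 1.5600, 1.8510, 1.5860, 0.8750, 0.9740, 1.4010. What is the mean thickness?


Formula: Average = sum / n
Substituting: Average = 13.9830 / 10
Result: 1.3983 mm


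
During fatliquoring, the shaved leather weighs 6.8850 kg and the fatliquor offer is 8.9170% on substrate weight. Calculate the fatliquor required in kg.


Formula: Fat = substrate * pct / 100
Substituting: Fat = 6.8850 * 8.9170 / 100
Result: 0.6139 kg


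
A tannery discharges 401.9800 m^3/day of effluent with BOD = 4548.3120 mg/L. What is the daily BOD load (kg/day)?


Formula: BOD_load = volume * conc / 1000
Substituting: BOD_load = 401.9800 * 4548.3120 / 1000
Result: 1828.3305 kg/day


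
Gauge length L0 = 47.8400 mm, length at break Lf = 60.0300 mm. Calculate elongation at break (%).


Formula: Elongation = (Lf - L0) / L0 * 100
Substituting: Elongation = (60.0300 - 47.8400) / 47.8400 * 100
Result: 25.4808 %


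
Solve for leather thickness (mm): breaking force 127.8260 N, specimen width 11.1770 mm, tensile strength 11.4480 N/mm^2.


Formula: t = F / (TS * w)
Substituting: t = 127.8260 / (11.4480 * 11.1770)
Result: 0.9990 mm


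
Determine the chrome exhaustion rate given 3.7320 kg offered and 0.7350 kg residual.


Formula: Uptake = (offered - residual) / offered * 100
Substituting: Uptake = (3.7320 - 0.7350) / 3.7320 * 100
Result: 80.3055 %


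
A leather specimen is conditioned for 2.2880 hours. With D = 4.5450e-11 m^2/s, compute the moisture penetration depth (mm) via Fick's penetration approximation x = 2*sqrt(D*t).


t = 2.2880 hr * 3600 = 8236.8000 s
D * t = 4.5450e-11 * 8236.8000 = 3.7436e-07
x = 2 * sqrt(D*t) = 2 * sqrt(3.7436e-07) = 0.0012237 m = 1.2237 mm


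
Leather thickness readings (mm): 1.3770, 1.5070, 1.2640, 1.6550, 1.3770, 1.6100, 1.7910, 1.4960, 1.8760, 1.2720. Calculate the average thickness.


Formula: Average = sum / n
Substituting: Average = 15.2250 / 10
Result: 1.5225 mm


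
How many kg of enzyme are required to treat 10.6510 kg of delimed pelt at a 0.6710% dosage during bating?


Formula: Enzyme = substrate * pct / 100
Substituting: Enzyme = 10.6510 * 0.6710 / 100
Result: 0.0714682 kg


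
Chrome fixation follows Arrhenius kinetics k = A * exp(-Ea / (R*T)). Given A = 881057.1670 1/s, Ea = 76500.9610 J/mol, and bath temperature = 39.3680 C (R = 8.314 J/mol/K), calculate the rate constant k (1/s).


T_K = T_C + 273.15 = 39.3680 + 273.15 = 312.5180 K
exponent = -Ea / (R * T_K) = -76500.9610 / (8.314 * 312.5180) = -29.4430
k = A * exp(exponent) = 881057.1670 * exp(-29.4430) = 1.4391e-07 1/s


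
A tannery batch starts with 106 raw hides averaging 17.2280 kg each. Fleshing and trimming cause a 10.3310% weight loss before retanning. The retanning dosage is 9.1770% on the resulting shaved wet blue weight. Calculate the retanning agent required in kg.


Total_raw = N * avg_wt = 106 * 17.2280 = 1826.1680 kg
Substrate = Total_raw * (1 - loss/100) = 1826.1680 * (1 - 10.3310/100) = 1637.5066 kg
Retan = Substrate * pct / 100 = 1637.5066 * 9.1770 / 100 = 150.2740 kg


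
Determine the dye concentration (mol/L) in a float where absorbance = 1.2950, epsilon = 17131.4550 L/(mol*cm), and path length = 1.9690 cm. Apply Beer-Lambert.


Formula: c = A / (epsilon * l)
Substituting: c = 1.2950 / (17131.4550 * 1.9690)
Result: 3.8391e-05 mol/L


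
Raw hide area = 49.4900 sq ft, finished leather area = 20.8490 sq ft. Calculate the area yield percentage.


Formula: Yield = finished / raw * 100
Substituting: Yield = 20.8490 / 49.4900 * 100
Result: 42.1277 %


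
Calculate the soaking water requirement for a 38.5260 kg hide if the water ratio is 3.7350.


Formula: Water = hide_weight * ratio
Substituting: Water = 38.5260 * 3.7350
Result: 143.8946 kg


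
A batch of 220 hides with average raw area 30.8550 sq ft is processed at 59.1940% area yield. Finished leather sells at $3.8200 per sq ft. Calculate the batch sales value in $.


Raw_total = N * avg_area = 220 * 30.8550 = 6788.1000 sq ft
Finished = Raw_total * yield / 100 = 6788.1000 * 59.1940 / 100 = 4018.1479 sq ft
Value = Finished * price = 4018.1479 * 3.8200 = 15349.3250 $


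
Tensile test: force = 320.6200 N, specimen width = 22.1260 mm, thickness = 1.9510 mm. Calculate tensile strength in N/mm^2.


Formula: TS = force / (width * thickness)
Substituting: TS = 320.6200 / (22.1260 * 1.9510)
Result: 7.4273 N/mm^2


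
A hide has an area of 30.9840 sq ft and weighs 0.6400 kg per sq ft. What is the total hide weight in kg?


Formula: Weight = area * weight_per_sqft
Substituting: Weight = 30.9840 * 0.6400
Result: 19.8298 kg


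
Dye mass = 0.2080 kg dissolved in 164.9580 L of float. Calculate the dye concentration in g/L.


Formula: Conc = dye_mass(kg) / volume(L) * 1000
Substituting: Conc = 0.2080 / 164.9580 * 1000
Result: 1.2609 g/L


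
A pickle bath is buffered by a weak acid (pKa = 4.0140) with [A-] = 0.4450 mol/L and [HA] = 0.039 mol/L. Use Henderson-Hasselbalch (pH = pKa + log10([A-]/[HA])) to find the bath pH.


ratio = [A-] / [HA] = 0.4450 / 0.039 = 11.4103
log10(ratio) = 1.0573
pH = pKa + log10(ratio) = 4.0140 + 1.0573 = 5.0713


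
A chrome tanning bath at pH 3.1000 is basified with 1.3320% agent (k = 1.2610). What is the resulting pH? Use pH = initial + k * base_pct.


Formula: pH_final = pH_initial + k * base_pct
Substituting: pH_final = 3.1000 + 1.2610 * 1.3320
Result: 4.7797


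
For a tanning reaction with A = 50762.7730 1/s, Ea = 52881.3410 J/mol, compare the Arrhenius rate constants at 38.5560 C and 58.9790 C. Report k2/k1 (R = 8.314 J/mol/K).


T1 = 38.5560 + 273.15 = 311.7060 K; T2 = 58.9790 + 273.15 = 332.1290 K
k1 = A * exp(-Ea/(R*T1)) = 50762.7730 * exp(-52881.3410/(8.314*311.7060)) = 6.9751e-05 1/s
k2 = A * exp(-Ea/(R*T2)) = 50762.7730 * exp(-52881.3410/(8.314*332.1290)) = 2.4461e-04 1/s
k2/k1 = 2.4461e-04 / 6.9751e-05 = 3.5070


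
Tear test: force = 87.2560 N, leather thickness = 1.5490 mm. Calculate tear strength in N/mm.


Formula: Tear strength = force / thickness
Substituting: Tear strength = 87.2560 / 1.5490
Result: 56.3305 N/mm


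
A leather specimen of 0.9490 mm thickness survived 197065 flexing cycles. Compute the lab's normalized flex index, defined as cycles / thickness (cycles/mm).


Formula: Index = cycles / thickness
Substituting: Index = 197065 / 0.9490
Result: 207655.4268 cycles/mm


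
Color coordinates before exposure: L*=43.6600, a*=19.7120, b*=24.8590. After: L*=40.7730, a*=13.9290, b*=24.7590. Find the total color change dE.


dL = -2.8870, da = -5.7830, db = -0.1000
dE = sqrt((-2.8870)^2 + (-5.7830)^2 + (-0.1000)^2) = 6.4644


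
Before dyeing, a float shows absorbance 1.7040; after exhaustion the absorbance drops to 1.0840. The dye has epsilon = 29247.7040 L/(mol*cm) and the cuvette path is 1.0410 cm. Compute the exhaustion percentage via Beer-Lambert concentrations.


c_initial = A_i / (epsilon * l) = 1.7040 / (29247.7040 * 1.0410) = 5.5966e-05 mol/L
c_final = A_f / (epsilon * l) = 1.0840 / (29247.7040 * 1.0410) = 3.5603e-05 mol/L
Exhaustion = (c_initial - c_final) / c_initial * 100 = (5.5966e-05 - 3.5603e-05) / 5.5966e-05 * 100 = 36.3850 %


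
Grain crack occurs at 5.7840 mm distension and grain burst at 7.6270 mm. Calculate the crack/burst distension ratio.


Formula: Ratio = crack / burst
Substituting: Ratio = 5.7840 / 7.6270
Result: 0.7584


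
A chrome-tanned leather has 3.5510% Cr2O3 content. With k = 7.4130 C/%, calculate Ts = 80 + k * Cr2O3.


Formula: Ts = 80 + k * Cr2O3
Substituting: Ts = 80 + 7.4130 * 3.5510
Result: 106.3236 C


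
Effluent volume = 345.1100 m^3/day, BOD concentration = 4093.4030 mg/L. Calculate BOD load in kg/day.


Formula: BOD_load = volume * conc / 1000
Substituting: BOD_load = 345.1100 * 4093.4030 / 1000
Result: 1412.6743 kg/day


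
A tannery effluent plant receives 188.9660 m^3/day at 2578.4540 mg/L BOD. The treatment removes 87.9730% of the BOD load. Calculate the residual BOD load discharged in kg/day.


Load_in = volume * conc / 1000 = 188.9660 * 2578.4540 / 1000 = 487.2401 kg/day
Removed = Load_in * eff / 100 = 487.2401 * 87.9730 / 100 = 428.6398 kg/day
Load_out = Load_in - Removed = 487.2401 - 428.6398 = 58.6004 kg/day


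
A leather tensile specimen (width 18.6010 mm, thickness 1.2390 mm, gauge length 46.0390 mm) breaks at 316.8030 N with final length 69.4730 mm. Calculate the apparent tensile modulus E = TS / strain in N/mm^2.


TS = F / (w * t) = 316.8030 / (18.6010 * 1.2390) = 13.7462 N/mm^2
strain = (Lf - L0) / L0 = (69.4730 - 46.0390) / 46.0390 = 0.5090
E = TS / strain = 13.7462 / 0.5090 = 27.0061 N/mm^2


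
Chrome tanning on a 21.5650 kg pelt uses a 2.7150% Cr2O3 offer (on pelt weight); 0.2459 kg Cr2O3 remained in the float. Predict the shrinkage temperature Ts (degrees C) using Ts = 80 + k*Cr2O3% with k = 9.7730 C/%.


Offered = pelt * offer_pct / 100 = 21.5650 * 2.7150 / 100 = 0.5855 kg
Uptake = offered - residual = 0.5855 - 0.2459 = 0.3396 kg
Cr2O3% on pelt = uptake / pelt * 100 = 0.3396 / 21.5650 * 100 = 1.5747 %
Ts = 80 + k * Cr2O3% = 80 + 9.7730 * 1.5747 = 95.3898 C


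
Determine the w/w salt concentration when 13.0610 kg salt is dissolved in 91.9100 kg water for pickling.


Formula: Conc = salt / (water + salt) * 100
Substituting: Conc = 13.0610 / (91.9100 + 13.0610) * 100
Result: 12.4425 %


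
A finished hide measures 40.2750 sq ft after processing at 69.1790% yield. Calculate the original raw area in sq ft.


Formula: raw = finished * 100 / yield
Substituting: raw = 40.2750 * 100 / 69.1790
Result: 58.2185 sq ft


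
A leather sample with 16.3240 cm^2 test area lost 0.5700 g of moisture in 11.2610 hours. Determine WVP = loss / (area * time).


Formula: WVP = loss / (area * time)
Substituting: WVP = 0.5700 / (16.3240 * 11.2610)
Result: 0.00310078 g/(cm^2*hr)


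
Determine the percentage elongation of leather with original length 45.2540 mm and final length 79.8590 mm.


Formula: Elongation = (Lf - L0) / L0 * 100
Substituting: Elongation = (79.8590 - 45.2540) / 45.2540 * 100
Result: 76.4684 %


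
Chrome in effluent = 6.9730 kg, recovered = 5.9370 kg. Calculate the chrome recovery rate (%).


Formula: Recovery = recovered / input * 100
Substituting: Recovery = 5.9370 / 6.9730 * 100
Result: 85.1427 %


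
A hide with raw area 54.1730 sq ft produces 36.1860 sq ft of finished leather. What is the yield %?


Formula: Yield = finished / raw * 100
Substituting: Yield = 36.1860 / 54.1730 * 100
Result: 66.7971 %


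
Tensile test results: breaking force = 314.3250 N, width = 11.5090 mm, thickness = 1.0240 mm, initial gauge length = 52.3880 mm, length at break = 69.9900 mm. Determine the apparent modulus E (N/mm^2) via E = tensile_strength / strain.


TS = F / (w * t) = 314.3250 / (11.5090 * 1.0240) = 26.6711 N/mm^2
strain = (Lf - L0) / L0 = (69.9900 - 52.3880) / 52.3880 = 0.3360
E = TS / strain = 26.6711 / 0.3360 = 79.3800 N/mm^2


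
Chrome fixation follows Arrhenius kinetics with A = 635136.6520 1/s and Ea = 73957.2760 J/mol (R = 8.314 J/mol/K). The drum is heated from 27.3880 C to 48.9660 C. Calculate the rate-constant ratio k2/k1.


T1 = 27.3880 + 273.15 = 300.5380 K; T2 = 48.9660 + 273.15 = 322.1160 K
k1 = A * exp(-Ea/(R*T1)) = 635136.6520 * exp(-73957.2760/(8.314*300.5380)) = 8.8787e-08 1/s
k2 = A * exp(-Ea/(R*T2)) = 635136.6520 * exp(-73957.2760/(8.314*322.1160)) = 6.4484e-07 1/s
k2/k1 = 6.4484e-07 / 8.8787e-08 = 7.2628


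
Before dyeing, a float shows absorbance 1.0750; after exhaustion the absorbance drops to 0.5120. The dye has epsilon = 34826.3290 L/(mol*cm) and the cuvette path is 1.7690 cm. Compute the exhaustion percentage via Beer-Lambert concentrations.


c_initial = A_i / (epsilon * l) = 1.0750 / (34826.3290 * 1.7690) = 1.7449e-05 mol/L
c_final = A_f / (epsilon * l) = 0.5120 / (34826.3290 * 1.7690) = 8.3106e-06 mol/L
Exhaustion = (c_initial - c_final) / c_initial * 100 = (1.7449e-05 - 8.3106e-06) / 1.7449e-05 * 100 = 52.3721 %


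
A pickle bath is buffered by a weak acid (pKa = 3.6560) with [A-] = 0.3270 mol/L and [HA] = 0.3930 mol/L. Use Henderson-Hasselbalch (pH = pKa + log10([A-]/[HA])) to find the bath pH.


ratio = [A-] / [HA] = 0.3270 / 0.3930 = 0.8321
log10(ratio) = -0.0798448
pH = pKa + log10(ratio) = 3.6560 - 0.0798448 = 3.5762


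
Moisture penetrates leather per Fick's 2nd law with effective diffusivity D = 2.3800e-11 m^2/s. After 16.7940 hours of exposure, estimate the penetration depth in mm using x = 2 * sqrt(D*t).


t = 16.7940 hr * 3600 = 60458.4000 s
D * t = 2.3800e-11 * 60458.4000 = 1.4389e-06
x = 2 * sqrt(D*t) = 2 * sqrt(1.4389e-06) = 0.00239909 m = 2.3991 mm


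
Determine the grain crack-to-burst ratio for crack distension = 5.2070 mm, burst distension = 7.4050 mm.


Formula: Ratio = crack / burst
Substituting: Ratio = 5.2070 / 7.4050
Result: 0.7032


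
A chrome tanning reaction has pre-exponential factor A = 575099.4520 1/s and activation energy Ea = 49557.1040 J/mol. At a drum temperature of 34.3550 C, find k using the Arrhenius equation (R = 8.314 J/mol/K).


T_K = T_C + 273.15 = 34.3550 + 273.15 = 307.5050 K
exponent = -Ea / (R * T_K) = -49557.1040 / (8.314 * 307.5050) = -19.3840
k = A * exp(exponent) = 575099.4520 * exp(-19.3840) = 0.00219469 1/s


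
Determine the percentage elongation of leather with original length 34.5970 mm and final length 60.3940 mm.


Formula: Elongation = (Lf - L0) / L0 * 100
Substituting: Elongation = (60.3940 - 34.5970) / 34.5970 * 100
Result: 74.5643 %


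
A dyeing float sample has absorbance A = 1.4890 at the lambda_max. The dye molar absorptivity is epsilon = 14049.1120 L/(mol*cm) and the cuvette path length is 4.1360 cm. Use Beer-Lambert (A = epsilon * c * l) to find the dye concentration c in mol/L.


Formula: c = A / (epsilon * l)
Substituting: c = 1.4890 / (14049.1120 * 4.1360)
Result: 2.5625e-05 mol/L
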